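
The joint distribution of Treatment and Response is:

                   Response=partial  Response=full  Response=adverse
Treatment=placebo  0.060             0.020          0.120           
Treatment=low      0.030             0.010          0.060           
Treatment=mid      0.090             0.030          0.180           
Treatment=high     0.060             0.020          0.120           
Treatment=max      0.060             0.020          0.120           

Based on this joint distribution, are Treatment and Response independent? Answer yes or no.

yes

Every cell satisfies P(Treatment,Response) = P(Treatment)·P(Response). For instance P(Treatment=high) = 0.200, P(Response=adverse) = 0.600, and 0.200×0.600 = 0.120 matches the joint entry. So Treatment and Response are independent.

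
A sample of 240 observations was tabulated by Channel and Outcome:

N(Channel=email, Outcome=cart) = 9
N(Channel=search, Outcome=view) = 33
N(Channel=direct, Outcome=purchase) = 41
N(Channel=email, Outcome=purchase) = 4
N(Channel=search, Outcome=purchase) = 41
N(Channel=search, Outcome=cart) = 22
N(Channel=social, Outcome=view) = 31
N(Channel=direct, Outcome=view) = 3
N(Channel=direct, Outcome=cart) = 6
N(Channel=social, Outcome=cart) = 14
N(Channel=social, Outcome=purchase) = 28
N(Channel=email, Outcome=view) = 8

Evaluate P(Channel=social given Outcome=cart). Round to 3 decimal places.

Total with Outcome=cart: 9 + 22 + 14 + 6 = 51.
P(Channel=social | Outcome=cart) = 14/51 = 0.275.

0.275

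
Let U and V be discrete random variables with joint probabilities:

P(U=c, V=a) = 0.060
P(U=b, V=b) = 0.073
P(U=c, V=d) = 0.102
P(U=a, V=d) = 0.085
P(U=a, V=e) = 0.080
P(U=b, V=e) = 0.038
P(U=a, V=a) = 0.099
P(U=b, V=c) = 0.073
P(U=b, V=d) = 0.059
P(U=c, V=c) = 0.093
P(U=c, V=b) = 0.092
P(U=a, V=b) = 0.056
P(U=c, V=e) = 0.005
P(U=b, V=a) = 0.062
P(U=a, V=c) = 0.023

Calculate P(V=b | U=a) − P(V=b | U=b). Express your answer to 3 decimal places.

P(U=a) = 0.099 + 0.056 + 0.023 + 0.085 + 0.080 = 0.343; P(V=b | U=a) = 0.056/0.343 = 0.1633.
P(U=b) = 0.062 + 0.073 + 0.073 + 0.059 + 0.038 = 0.305; P(V=b | U=b) = 0.073/0.305 = 0.2393.
Difference = -0.076.

-0.076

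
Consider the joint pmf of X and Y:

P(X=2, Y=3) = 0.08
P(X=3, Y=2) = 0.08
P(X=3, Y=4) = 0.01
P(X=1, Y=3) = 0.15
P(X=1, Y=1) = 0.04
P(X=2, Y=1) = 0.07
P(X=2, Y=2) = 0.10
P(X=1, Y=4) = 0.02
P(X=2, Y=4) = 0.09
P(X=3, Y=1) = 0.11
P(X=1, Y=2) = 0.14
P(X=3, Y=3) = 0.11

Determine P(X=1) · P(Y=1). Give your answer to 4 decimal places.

P(X=1) = 0.04 + 0.14 + 0.15 + 0.02 = 0.35.
P(Y=1) = 0.04 + 0.07 + 0.11 = 0.22.
Product: 0.35 × 0.22 = 0.0770.

0.0770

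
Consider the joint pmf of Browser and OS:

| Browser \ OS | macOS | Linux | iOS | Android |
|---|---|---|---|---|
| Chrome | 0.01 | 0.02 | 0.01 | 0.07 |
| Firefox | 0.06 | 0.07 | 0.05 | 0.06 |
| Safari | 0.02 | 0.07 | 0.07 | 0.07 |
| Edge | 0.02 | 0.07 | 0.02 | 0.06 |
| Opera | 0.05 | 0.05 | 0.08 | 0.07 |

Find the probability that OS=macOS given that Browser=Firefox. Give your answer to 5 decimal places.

0.25000

P(Browser=Firefox) = 0.06 + 0.07 + 0.05 + 0.06 = 0.24.
P(OS=macOS | Browser=Firefox) = 0.06/0.24 = 0.25000.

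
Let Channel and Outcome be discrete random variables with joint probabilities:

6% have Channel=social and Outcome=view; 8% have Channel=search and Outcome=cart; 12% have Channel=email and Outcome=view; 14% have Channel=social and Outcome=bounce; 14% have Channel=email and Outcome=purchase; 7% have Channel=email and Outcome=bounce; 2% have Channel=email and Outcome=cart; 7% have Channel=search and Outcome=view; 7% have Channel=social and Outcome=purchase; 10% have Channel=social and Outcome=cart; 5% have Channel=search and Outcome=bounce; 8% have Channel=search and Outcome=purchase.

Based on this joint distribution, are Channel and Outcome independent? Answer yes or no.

P(Channel=email) = 0.35 and P(Outcome=cart) = 0.20, so their product is 0.0700, but P(Channel=email, Outcome=cart) = 0.02. Since these differ, Channel and Outcome are not independent.

no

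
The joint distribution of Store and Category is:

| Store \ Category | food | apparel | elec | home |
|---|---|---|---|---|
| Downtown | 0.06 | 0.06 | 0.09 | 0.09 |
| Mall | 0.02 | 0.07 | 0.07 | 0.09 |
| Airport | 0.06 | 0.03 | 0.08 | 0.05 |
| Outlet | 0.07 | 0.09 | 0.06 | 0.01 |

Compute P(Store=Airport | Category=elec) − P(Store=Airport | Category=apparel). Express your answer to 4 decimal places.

0.1467

P(Category=elec) = 0.09 + 0.07 + 0.08 + 0.06 = 0.30; P(Store=Airport | Category=elec) = 0.08/0.30 = 0.26667.
P(Category=apparel) = 0.06 + 0.07 + 0.03 + 0.09 = 0.25; P(Store=Airport | Category=apparel) = 0.03/0.25 = 0.12000.
Difference = 0.1467.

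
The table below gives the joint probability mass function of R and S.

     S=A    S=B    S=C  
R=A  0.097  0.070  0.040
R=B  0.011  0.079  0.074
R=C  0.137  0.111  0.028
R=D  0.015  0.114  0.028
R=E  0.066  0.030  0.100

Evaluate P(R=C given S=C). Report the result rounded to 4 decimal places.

P(S=C) = 0.040 + 0.074 + 0.028 + 0.028 + 0.100 = 0.270.
P(R=C | S=C) = 0.028/0.270 = 0.1037.

0.1037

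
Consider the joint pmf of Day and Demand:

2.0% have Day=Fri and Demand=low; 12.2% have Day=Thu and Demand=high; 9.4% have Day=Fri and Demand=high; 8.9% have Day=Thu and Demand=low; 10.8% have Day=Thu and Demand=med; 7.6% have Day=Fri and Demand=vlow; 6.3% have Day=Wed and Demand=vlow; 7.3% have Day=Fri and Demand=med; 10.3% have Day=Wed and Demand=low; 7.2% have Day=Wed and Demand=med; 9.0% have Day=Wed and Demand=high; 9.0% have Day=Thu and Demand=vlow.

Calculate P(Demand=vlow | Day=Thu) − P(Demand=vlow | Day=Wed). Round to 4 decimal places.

0.0280

P(Day=Thu) = 0.090 + 0.089 + 0.108 + 0.122 = 0.409; P(Demand=vlow | Day=Thu) = 0.090/0.409 = 0.22005.
P(Day=Wed) = 0.063 + 0.103 + 0.072 + 0.090 = 0.328; P(Demand=vlow | Day=Wed) = 0.063/0.328 = 0.19207.
Difference = 0.0280.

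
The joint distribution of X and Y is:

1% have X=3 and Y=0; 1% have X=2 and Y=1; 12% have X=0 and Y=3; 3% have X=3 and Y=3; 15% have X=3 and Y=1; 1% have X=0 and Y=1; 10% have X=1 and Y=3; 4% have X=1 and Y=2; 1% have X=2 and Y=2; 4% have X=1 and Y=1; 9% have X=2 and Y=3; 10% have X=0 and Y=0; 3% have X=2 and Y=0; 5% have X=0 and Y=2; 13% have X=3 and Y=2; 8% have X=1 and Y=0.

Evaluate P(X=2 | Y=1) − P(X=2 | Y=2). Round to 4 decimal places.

0.0041

P(Y=1) = 0.01 + 0.04 + 0.01 + 0.15 = 0.21; P(X=2 | Y=1) = 0.01/0.21 = 0.04762.
P(Y=2) = 0.05 + 0.04 + 0.01 + 0.13 = 0.23; P(X=2 | Y=2) = 0.01/0.23 = 0.04348.
Difference = 0.0041.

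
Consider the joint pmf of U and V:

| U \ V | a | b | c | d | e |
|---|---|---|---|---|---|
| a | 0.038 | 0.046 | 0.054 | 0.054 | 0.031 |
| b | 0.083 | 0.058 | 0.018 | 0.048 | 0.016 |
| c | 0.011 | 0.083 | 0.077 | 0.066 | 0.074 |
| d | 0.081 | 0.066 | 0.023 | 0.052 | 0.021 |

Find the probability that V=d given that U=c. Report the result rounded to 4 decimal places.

0.2122

P(U=c) = 0.011 + 0.083 + 0.077 + 0.066 + 0.074 = 0.311.
P(V=d | U=c) = 0.066/0.311 = 0.2122.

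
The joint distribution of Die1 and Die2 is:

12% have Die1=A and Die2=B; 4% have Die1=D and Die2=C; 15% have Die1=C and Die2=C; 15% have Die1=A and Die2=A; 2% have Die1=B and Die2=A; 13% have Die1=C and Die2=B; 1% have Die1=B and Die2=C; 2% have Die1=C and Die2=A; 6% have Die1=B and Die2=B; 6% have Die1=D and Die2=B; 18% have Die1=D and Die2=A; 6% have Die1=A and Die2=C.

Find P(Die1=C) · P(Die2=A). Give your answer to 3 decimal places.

0.111

P(Die1=C) = 0.02 + 0.13 + 0.15 = 0.30.
P(Die2=A) = 0.15 + 0.02 + 0.02 + 0.18 = 0.37.
Product: 0.30 × 0.37 = 0.111.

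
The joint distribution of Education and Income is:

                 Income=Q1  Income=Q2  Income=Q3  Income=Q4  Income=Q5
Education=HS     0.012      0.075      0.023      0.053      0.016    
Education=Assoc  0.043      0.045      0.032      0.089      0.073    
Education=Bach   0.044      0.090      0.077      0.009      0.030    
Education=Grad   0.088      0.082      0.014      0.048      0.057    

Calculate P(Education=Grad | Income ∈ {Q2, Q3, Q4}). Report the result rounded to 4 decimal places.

P(Income=Q2) = 0.075 + 0.045 + 0.090 + 0.082 = 0.292.
P(Income=Q3) = 0.023 + 0.032 + 0.077 + 0.014 = 0.146.
P(Income=Q4) = 0.053 + 0.089 + 0.009 + 0.048 = 0.199.
P(Income ∈ {Q2, Q3, Q4}) = 0.292 + 0.146 + 0.199 = 0.637; P(Education=Grad, Income ∈ {Q2, Q3, Q4}) = 0.082 + 0.014 + 0.048 = 0.144.
P(Education=Grad | Income ∈ {Q2, Q3, Q4}) = 0.144/0.637 = 0.2261.

0.2261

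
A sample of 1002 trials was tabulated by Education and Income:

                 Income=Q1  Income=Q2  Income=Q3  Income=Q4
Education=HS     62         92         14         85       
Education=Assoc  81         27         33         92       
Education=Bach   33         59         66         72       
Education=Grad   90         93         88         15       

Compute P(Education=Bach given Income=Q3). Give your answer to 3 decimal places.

0.328

Total with Income=Q3: 14 + 33 + 66 + 88 = 201.
P(Education=Bach | Income=Q3) = 66/201 = 0.328.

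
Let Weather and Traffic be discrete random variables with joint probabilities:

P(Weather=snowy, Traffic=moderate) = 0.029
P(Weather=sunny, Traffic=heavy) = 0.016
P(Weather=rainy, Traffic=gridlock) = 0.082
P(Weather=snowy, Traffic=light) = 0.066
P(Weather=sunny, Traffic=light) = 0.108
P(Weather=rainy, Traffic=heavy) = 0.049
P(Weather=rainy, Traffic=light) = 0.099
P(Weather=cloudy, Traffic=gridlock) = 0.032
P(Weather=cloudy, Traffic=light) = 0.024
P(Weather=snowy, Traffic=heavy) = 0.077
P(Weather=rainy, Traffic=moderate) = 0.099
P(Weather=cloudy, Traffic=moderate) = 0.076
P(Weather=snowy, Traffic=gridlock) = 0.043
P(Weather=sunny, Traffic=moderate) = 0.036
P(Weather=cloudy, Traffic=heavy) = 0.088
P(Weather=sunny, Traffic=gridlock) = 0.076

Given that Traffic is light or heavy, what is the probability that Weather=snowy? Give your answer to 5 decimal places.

0.27135

P(Traffic=light) = 0.108 + 0.024 + 0.099 + 0.066 = 0.297.
P(Traffic=heavy) = 0.016 + 0.088 + 0.049 + 0.077 = 0.230.
P(Traffic ∈ {light, heavy}) = 0.297 + 0.230 = 0.527; P(Weather=snowy, Traffic ∈ {light, heavy}) = 0.066 + 0.077 = 0.143.
P(Weather=snowy | Traffic ∈ {light, heavy}) = 0.143/0.527 = 0.27135.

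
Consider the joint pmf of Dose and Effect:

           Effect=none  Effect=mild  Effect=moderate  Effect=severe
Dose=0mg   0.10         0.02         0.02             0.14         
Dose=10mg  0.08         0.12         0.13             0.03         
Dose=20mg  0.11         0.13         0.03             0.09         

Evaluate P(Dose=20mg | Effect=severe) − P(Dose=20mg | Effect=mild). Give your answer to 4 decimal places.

-0.1353

P(Effect=severe) = 0.14 + 0.03 + 0.09 = 0.26; P(Dose=20mg | Effect=severe) = 0.09/0.26 = 0.34615.
P(Effect=mild) = 0.02 + 0.12 + 0.13 = 0.27; P(Dose=20mg | Effect=mild) = 0.13/0.27 = 0.48148.
Difference = -0.1353.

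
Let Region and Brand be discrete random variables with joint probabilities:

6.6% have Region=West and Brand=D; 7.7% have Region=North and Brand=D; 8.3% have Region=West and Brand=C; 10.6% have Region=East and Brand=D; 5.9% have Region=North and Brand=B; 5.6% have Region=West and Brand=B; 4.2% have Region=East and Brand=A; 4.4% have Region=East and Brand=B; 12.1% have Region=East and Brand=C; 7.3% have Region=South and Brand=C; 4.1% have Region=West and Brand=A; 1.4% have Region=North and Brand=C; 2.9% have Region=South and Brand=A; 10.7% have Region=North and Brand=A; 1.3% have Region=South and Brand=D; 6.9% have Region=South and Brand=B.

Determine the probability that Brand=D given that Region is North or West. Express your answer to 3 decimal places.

P(Region=North) = 0.107 + 0.059 + 0.014 + 0.077 = 0.257.
P(Region=West) = 0.041 + 0.056 + 0.083 + 0.066 = 0.246.
P(Region ∈ {North, West}) = 0.257 + 0.246 = 0.503; P(Brand=D, Region ∈ {North, West}) = 0.077 + 0.066 = 0.143.
P(Brand=D | Region ∈ {North, West}) = 0.143/0.503 = 0.284.

0.284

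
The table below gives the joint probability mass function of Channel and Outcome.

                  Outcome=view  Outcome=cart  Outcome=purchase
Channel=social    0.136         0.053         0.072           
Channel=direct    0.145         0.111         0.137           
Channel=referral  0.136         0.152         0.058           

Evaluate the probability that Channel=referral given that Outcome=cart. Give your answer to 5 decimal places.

P(Outcome=cart) = 0.053 + 0.111 + 0.152 = 0.316.
P(Channel=referral | Outcome=cart) = 0.152/0.316 = 0.48101.

0.48101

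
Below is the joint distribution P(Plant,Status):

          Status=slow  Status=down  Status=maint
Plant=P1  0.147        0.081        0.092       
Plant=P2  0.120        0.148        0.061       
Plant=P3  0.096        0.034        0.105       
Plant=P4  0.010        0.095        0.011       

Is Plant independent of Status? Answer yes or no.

P(Plant=P4) = 0.116 and P(Status=down) = 0.358, so their product is 0.04153, but P(Plant=P4, Status=down) = 0.095. Since these differ, Plant and Status are not independent.

no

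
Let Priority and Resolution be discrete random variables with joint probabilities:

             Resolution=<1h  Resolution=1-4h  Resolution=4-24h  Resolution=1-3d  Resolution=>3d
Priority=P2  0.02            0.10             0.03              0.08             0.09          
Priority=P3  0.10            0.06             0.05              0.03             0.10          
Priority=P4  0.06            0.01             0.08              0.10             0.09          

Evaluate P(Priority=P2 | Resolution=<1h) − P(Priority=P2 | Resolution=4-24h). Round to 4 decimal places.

P(Resolution=<1h) = 0.02 + 0.10 + 0.06 = 0.18; P(Priority=P2 | Resolution=<1h) = 0.02/0.18 = 0.11111.
P(Resolution=4-24h) = 0.03 + 0.05 + 0.08 = 0.16; P(Priority=P2 | Resolution=4-24h) = 0.03/0.16 = 0.18750.
Difference = -0.0764.

-0.0764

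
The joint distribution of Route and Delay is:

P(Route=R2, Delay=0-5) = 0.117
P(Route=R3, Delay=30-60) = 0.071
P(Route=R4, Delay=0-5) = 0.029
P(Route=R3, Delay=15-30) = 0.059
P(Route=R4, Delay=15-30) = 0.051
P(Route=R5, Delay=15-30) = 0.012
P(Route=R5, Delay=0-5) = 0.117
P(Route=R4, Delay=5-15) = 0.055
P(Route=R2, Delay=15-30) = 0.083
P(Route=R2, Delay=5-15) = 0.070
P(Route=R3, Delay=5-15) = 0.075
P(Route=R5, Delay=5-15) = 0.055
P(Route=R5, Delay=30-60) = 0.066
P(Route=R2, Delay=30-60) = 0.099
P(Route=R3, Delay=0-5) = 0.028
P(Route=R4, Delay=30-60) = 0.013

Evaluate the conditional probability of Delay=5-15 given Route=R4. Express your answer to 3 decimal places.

P(Route=R4) = 0.029 + 0.055 + 0.051 + 0.013 = 0.148.
P(Delay=5-15 | Route=R4) = 0.055/0.148 = 0.372.

0.372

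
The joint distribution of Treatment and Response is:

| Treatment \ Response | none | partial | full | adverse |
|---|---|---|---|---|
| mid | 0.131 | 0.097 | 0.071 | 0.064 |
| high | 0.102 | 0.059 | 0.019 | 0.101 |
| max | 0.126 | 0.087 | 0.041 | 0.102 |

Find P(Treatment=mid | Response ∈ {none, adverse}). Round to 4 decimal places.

0.3115

P(Response=none) = 0.131 + 0.102 + 0.126 = 0.359.
P(Response=adverse) = 0.064 + 0.101 + 0.102 = 0.267.
P(Response ∈ {none, adverse}) = 0.359 + 0.267 = 0.626; P(Treatment=mid, Response ∈ {none, adverse}) = 0.131 + 0.064 = 0.195.
P(Treatment=mid | Response ∈ {none, adverse}) = 0.195/0.626 = 0.3115.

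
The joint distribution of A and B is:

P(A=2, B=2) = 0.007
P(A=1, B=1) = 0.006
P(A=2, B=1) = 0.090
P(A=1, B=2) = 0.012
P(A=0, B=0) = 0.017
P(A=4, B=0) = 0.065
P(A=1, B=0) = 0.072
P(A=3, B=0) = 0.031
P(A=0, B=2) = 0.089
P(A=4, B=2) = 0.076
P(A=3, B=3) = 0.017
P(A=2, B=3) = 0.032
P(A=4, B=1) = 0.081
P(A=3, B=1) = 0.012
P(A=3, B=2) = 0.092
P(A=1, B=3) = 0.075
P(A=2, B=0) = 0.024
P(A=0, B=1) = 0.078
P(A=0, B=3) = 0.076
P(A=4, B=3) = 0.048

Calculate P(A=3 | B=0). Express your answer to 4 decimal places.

0.1483

P(B=0) = 0.017 + 0.072 + 0.024 + 0.031 + 0.065 = 0.209.
P(A=3 | B=0) = 0.031/0.209 = 0.1483.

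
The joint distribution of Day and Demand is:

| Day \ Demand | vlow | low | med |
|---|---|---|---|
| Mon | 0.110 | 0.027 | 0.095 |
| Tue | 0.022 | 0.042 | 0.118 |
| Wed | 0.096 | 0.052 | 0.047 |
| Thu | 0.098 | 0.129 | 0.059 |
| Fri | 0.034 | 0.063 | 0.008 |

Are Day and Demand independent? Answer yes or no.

P(Day=Tue) = 0.182 and P(Demand=med) = 0.327, so their product is 0.05951, but P(Day=Tue, Demand=med) = 0.118. Since these differ, Day and Demand are not independent.

no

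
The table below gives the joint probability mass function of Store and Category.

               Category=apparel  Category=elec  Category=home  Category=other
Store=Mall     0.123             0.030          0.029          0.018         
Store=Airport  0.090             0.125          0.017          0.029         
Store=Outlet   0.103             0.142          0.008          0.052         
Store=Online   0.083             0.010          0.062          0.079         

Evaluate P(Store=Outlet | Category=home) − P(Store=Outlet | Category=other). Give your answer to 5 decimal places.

P(Category=home) = 0.029 + 0.017 + 0.008 + 0.062 = 0.116; P(Store=Outlet | Category=home) = 0.008/0.116 = 0.068966.
P(Category=other) = 0.018 + 0.029 + 0.052 + 0.079 = 0.178; P(Store=Outlet | Category=other) = 0.052/0.178 = 0.292135.
Difference = -0.22317.

-0.22317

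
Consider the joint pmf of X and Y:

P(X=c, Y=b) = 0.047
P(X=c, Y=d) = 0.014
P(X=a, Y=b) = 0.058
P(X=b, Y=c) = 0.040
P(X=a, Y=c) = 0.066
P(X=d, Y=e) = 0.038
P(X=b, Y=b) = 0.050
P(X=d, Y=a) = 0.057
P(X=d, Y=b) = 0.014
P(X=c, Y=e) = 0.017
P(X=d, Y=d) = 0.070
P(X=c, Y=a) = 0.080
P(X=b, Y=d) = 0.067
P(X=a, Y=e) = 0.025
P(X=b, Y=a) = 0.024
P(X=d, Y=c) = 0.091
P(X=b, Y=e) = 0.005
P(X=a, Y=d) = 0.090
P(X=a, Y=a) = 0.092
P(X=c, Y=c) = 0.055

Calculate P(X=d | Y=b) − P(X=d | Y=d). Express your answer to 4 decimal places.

P(Y=b) = 0.058 + 0.050 + 0.047 + 0.014 = 0.169; P(X=d | Y=b) = 0.014/0.169 = 0.08284.
P(Y=d) = 0.090 + 0.067 + 0.014 + 0.070 = 0.241; P(X=d | Y=d) = 0.070/0.241 = 0.29046.
Difference = -0.2076.

-0.2076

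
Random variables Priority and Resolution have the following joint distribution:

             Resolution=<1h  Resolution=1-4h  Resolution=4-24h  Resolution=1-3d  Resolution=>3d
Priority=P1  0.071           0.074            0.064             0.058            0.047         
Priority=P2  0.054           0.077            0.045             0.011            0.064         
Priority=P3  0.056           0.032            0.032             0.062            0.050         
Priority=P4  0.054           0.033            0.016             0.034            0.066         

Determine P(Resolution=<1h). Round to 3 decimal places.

0.235

P(Resolution=<1h) = 0.071 + 0.054 + 0.056 + 0.054 = 0.235.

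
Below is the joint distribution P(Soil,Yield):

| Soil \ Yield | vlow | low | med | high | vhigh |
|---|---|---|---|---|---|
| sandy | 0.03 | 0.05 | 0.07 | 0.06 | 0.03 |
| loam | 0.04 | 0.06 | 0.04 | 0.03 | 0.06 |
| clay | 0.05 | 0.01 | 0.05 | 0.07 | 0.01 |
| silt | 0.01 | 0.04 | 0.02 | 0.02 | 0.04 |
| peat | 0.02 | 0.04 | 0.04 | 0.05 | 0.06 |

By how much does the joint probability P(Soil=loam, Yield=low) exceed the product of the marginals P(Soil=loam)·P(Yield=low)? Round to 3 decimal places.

0.014

P(Soil=loam) = 0.04 + 0.06 + 0.04 + 0.03 + 0.06 = 0.23.
P(Yield=low) = 0.05 + 0.06 + 0.01 + 0.04 + 0.04 = 0.20.
P(Soil=loam, Yield=low) − P(Soil=loam)P(Yield=low) = 0.06 − 0.23×0.20 = 0.014.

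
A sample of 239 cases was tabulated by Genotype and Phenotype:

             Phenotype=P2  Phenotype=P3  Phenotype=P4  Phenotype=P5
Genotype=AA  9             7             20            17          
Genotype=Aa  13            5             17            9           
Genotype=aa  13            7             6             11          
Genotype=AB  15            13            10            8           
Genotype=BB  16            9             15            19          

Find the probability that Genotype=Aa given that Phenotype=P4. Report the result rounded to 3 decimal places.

Total with Phenotype=P4: 20 + 17 + 6 + 10 + 15 = 68.
P(Genotype=Aa | Phenotype=P4) = 17/68 = 0.250.

0.250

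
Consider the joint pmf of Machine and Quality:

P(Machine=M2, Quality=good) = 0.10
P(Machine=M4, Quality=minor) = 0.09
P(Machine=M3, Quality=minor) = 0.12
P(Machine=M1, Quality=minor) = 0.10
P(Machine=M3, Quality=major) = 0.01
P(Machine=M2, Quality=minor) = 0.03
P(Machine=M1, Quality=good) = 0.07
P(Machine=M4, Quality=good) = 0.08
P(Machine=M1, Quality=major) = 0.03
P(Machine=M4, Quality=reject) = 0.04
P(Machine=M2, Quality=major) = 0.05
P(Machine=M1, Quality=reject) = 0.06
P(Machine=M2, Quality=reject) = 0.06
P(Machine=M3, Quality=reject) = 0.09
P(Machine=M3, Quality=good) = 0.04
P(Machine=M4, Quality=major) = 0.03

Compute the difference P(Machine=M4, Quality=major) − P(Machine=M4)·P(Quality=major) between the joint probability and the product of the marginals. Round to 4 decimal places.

P(Machine=M4) = 0.08 + 0.09 + 0.03 + 0.04 = 0.24.
P(Quality=major) = 0.03 + 0.05 + 0.01 + 0.03 = 0.12.
P(Machine=M4, Quality=major) − P(Machine=M4)P(Quality=major) = 0.03 − 0.24×0.12 = 0.0012.

0.0012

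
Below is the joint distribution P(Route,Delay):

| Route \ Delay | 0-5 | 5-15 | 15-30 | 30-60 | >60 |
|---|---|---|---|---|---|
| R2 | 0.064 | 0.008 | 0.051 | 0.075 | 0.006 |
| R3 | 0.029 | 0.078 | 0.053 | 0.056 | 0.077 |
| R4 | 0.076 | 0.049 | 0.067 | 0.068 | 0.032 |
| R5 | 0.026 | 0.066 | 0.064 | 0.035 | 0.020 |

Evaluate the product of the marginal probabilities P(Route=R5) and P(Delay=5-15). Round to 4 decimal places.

0.0424

P(Route=R5) = 0.026 + 0.066 + 0.064 + 0.035 + 0.020 = 0.211.
P(Delay=5-15) = 0.008 + 0.078 + 0.049 + 0.066 = 0.201.
Product: 0.211 × 0.201 = 0.0424.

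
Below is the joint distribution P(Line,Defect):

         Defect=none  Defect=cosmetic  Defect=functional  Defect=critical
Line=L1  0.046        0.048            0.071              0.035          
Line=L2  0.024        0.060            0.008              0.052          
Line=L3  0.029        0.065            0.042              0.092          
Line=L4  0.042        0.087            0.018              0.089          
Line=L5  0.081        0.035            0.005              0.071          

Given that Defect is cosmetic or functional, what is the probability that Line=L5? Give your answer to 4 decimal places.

P(Defect=cosmetic) = 0.048 + 0.060 + 0.065 + 0.087 + 0.035 = 0.295.
P(Defect=functional) = 0.071 + 0.008 + 0.042 + 0.018 + 0.005 = 0.144.
P(Defect ∈ {cosmetic, functional}) = 0.295 + 0.144 = 0.439; P(Line=L5, Defect ∈ {cosmetic, functional}) = 0.035 + 0.005 = 0.040.
P(Line=L5 | Defect ∈ {cosmetic, functional}) = 0.040/0.439 = 0.0911.

0.0911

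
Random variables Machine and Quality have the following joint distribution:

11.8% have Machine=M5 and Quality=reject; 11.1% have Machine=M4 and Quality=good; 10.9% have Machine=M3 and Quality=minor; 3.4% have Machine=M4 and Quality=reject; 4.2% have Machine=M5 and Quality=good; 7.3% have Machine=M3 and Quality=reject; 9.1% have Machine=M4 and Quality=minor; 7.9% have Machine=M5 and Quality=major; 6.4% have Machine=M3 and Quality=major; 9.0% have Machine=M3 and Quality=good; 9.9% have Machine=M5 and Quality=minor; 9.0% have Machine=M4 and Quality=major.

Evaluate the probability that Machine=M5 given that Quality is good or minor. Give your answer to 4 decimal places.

0.2601

P(Quality=good) = 0.090 + 0.111 + 0.042 = 0.243.
P(Quality=minor) = 0.109 + 0.091 + 0.099 = 0.299.
P(Quality ∈ {good, minor}) = 0.243 + 0.299 = 0.542; P(Machine=M5, Quality ∈ {good, minor}) = 0.042 + 0.099 = 0.141.
P(Machine=M5 | Quality ∈ {good, minor}) = 0.141/0.542 = 0.2601.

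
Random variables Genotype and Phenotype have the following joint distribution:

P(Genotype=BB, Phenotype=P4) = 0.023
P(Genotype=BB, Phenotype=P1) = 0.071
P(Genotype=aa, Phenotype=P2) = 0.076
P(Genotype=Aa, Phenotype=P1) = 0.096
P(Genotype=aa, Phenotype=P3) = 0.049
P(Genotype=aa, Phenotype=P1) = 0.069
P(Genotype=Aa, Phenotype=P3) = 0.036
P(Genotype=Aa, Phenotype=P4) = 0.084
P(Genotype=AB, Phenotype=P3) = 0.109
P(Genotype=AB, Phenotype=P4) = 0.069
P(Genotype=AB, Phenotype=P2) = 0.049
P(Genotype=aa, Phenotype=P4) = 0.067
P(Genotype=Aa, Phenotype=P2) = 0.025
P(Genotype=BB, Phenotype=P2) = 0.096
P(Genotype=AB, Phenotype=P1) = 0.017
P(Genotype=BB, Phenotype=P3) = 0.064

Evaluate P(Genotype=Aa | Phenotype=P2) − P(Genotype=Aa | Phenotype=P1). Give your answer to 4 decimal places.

-0.2778

P(Phenotype=P2) = 0.025 + 0.076 + 0.049 + 0.096 = 0.246; P(Genotype=Aa | Phenotype=P2) = 0.025/0.246 = 0.10163.
P(Phenotype=P1) = 0.096 + 0.069 + 0.017 + 0.071 = 0.253; P(Genotype=Aa | Phenotype=P1) = 0.096/0.253 = 0.37945.
Difference = -0.2778.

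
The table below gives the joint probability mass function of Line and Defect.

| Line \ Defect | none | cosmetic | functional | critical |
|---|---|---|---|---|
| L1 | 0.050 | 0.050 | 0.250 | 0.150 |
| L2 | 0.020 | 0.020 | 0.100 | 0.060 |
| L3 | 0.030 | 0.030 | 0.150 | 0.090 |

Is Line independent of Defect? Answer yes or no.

yes

Every cell satisfies P(Line,Defect) = P(Line)·P(Defect). For instance P(Line=L1) = 0.500, P(Defect=cosmetic) = 0.100, and 0.500×0.100 = 0.050 matches the joint entry. So Line and Defect are independent.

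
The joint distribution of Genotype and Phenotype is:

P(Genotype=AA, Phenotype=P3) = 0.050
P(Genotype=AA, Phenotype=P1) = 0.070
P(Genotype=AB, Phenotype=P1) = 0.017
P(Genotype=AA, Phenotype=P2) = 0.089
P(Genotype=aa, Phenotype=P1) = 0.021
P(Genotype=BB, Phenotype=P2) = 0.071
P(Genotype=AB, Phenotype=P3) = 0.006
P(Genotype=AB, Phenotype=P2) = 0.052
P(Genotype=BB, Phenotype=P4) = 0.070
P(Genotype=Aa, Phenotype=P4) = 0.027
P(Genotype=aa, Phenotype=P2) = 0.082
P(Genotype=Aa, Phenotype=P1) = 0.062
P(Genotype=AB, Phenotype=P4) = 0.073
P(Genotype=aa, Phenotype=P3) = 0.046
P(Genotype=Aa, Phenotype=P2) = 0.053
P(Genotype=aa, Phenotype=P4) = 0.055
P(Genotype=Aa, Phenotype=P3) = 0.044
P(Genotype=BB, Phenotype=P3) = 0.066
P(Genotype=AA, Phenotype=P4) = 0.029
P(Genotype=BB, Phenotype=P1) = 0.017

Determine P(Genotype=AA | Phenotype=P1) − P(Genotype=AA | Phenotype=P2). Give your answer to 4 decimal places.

P(Phenotype=P1) = 0.070 + 0.062 + 0.021 + 0.017 + 0.017 = 0.187; P(Genotype=AA | Phenotype=P1) = 0.070/0.187 = 0.37433.
P(Phenotype=P2) = 0.089 + 0.053 + 0.082 + 0.052 + 0.071 = 0.347; P(Genotype=AA | Phenotype=P2) = 0.089/0.347 = 0.25648.
Difference = 0.1178.

0.1178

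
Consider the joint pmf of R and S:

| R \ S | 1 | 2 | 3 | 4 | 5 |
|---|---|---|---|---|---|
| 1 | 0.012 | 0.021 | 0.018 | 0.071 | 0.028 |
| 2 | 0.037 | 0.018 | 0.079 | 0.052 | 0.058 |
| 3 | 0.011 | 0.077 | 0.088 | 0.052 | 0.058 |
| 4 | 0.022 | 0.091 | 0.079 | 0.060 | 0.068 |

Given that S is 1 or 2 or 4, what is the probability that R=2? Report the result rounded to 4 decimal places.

0.2042

P(S=1) = 0.012 + 0.037 + 0.011 + 0.022 = 0.082.
P(S=2) = 0.021 + 0.018 + 0.077 + 0.091 = 0.207.
P(S=4) = 0.071 + 0.052 + 0.052 + 0.060 = 0.235.
P(S ∈ {1, 2, 4}) = 0.082 + 0.207 + 0.235 = 0.524; P(R=2, S ∈ {1, 2, 4}) = 0.037 + 0.018 + 0.052 = 0.107.
P(R=2 | S ∈ {1, 2, 4}) = 0.107/0.524 = 0.2042.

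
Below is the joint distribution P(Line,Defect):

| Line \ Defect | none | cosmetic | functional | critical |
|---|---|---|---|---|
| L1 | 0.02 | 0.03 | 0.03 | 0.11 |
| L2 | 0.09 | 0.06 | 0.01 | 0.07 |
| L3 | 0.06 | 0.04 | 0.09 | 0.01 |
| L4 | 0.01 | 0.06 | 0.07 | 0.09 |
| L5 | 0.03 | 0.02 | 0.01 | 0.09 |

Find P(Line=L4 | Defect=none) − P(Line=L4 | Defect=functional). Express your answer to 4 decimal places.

-0.2857

P(Defect=none) = 0.02 + 0.09 + 0.06 + 0.01 + 0.03 = 0.21; P(Line=L4 | Defect=none) = 0.01/0.21 = 0.04762.
P(Defect=functional) = 0.03 + 0.01 + 0.09 + 0.07 + 0.01 = 0.21; P(Line=L4 | Defect=functional) = 0.07/0.21 = 0.33333.
Difference = -0.2857.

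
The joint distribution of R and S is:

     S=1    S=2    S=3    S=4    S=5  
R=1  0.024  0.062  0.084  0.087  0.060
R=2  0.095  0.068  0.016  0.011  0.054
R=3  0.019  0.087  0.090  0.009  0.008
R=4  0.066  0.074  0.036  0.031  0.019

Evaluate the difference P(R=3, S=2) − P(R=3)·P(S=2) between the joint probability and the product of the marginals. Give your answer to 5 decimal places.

P(R=3) = 0.019 + 0.087 + 0.090 + 0.009 + 0.008 = 0.213.
P(S=2) = 0.062 + 0.068 + 0.087 + 0.074 = 0.291.
P(R=3, S=2) − P(R=3)P(S=2) = 0.087 − 0.213×0.291 = 0.02502.

0.02502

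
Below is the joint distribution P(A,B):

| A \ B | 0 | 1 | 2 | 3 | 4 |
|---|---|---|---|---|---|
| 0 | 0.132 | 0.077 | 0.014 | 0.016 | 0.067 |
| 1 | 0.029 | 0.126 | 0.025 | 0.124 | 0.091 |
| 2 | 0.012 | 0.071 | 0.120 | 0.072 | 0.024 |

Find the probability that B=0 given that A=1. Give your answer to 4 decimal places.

0.0734

P(A=1) = 0.029 + 0.126 + 0.025 + 0.124 + 0.091 = 0.395.
P(B=0 | A=1) = 0.029/0.395 = 0.0734.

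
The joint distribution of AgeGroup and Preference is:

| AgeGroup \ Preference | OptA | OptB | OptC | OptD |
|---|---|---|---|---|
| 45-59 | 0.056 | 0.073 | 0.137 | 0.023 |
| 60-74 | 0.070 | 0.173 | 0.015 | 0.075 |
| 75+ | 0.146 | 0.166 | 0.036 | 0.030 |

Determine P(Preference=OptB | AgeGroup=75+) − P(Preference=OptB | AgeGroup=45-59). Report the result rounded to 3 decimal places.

0.187

P(AgeGroup=75+) = 0.146 + 0.166 + 0.036 + 0.030 = 0.378; P(Preference=OptB | AgeGroup=75+) = 0.166/0.378 = 0.4392.
P(AgeGroup=45-59) = 0.056 + 0.073 + 0.137 + 0.023 = 0.289; P(Preference=OptB | AgeGroup=45-59) = 0.073/0.289 = 0.2526.
Difference = 0.187.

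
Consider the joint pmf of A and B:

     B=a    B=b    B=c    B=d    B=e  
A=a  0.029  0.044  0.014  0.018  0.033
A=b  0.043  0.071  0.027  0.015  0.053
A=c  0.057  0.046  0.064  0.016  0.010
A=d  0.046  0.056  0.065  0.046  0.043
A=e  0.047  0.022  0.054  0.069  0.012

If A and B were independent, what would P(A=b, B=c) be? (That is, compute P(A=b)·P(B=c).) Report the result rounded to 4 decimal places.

0.0468

P(A=b) = 0.043 + 0.071 + 0.027 + 0.015 + 0.053 = 0.209.
P(B=c) = 0.014 + 0.027 + 0.064 + 0.065 + 0.054 = 0.224.
Product: 0.209 × 0.224 = 0.0468.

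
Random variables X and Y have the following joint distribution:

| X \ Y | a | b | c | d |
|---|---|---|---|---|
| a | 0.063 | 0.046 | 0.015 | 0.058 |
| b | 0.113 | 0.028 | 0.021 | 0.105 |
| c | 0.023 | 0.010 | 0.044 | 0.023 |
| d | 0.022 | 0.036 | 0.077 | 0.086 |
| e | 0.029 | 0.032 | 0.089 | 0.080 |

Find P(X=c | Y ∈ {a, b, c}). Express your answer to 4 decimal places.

P(Y=a) = 0.063 + 0.113 + 0.023 + 0.022 + 0.029 = 0.250.
P(Y=b) = 0.046 + 0.028 + 0.010 + 0.036 + 0.032 = 0.152.
P(Y=c) = 0.015 + 0.021 + 0.044 + 0.077 + 0.089 = 0.246.
P(Y ∈ {a, b, c}) = 0.250 + 0.152 + 0.246 = 0.648; P(X=c, Y ∈ {a, b, c}) = 0.023 + 0.010 + 0.044 = 0.077.
P(X=c | Y ∈ {a, b, c}) = 0.077/0.648 = 0.1188.

0.1188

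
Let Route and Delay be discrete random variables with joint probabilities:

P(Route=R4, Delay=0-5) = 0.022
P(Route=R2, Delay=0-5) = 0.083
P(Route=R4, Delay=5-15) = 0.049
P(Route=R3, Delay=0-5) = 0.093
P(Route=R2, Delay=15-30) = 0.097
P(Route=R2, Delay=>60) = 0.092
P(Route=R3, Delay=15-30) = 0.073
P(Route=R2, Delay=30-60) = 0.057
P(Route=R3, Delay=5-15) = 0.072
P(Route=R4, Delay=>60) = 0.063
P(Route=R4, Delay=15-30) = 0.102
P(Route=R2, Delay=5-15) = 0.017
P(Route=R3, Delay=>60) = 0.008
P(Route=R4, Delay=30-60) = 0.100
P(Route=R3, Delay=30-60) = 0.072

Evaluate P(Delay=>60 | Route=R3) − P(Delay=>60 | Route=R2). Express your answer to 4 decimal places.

P(Route=R3) = 0.093 + 0.072 + 0.073 + 0.072 + 0.008 = 0.318; P(Delay=>60 | Route=R3) = 0.008/0.318 = 0.02516.
P(Route=R2) = 0.083 + 0.017 + 0.097 + 0.057 + 0.092 = 0.346; P(Delay=>60 | Route=R2) = 0.092/0.346 = 0.26590.
Difference = -0.2407.

-0.2407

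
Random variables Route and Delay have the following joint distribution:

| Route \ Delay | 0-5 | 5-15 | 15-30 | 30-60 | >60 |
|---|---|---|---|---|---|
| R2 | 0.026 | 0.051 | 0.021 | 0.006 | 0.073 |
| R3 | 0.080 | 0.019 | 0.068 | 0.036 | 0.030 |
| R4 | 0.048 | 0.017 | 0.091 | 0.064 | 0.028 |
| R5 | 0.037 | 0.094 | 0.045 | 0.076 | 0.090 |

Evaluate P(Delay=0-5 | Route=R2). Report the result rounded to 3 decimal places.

P(Route=R2) = 0.026 + 0.051 + 0.021 + 0.006 + 0.073 = 0.177.
P(Delay=0-5 | Route=R2) = 0.026/0.177 = 0.147.

0.147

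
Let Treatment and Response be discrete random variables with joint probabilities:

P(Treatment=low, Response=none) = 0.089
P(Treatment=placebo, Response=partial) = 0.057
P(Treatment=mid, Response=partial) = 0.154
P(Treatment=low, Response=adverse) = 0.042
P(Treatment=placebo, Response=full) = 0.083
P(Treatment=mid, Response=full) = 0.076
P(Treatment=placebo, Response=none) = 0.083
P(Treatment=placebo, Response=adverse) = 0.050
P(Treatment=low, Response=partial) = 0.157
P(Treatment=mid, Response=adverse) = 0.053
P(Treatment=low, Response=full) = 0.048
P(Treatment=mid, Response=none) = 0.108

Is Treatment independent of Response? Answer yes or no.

no

P(Treatment=placebo) = 0.273 and P(Response=partial) = 0.368, so their product is 0.10046, but P(Treatment=placebo, Response=partial) = 0.057. Since these differ, Treatment and Response are not independent.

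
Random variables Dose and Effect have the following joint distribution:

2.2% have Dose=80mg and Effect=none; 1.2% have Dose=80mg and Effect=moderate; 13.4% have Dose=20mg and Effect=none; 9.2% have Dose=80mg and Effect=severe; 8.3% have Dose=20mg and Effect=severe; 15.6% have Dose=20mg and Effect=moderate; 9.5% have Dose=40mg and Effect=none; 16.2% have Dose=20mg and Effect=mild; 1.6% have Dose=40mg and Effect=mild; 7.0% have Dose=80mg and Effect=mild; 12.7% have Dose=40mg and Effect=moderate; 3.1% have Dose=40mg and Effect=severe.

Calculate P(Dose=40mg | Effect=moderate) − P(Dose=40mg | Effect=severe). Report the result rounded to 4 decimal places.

0.2800

P(Effect=moderate) = 0.156 + 0.127 + 0.012 = 0.295; P(Dose=40mg | Effect=moderate) = 0.127/0.295 = 0.43051.
P(Effect=severe) = 0.083 + 0.031 + 0.092 = 0.206; P(Dose=40mg | Effect=severe) = 0.031/0.206 = 0.15049.
Difference = 0.2800.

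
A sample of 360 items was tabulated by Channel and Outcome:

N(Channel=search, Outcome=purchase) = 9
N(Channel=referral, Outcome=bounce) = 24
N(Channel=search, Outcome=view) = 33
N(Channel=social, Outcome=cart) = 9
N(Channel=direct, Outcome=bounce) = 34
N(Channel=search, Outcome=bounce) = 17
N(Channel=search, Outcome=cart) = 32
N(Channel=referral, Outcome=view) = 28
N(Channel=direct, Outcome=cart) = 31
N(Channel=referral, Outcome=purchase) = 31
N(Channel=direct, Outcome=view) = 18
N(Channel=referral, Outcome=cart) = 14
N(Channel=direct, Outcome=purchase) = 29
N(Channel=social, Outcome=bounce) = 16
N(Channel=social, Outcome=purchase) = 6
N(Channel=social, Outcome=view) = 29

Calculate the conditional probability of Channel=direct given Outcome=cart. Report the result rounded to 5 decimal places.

0.36047

Total with Outcome=cart: 32 + 9 + 31 + 14 = 86.
P(Channel=direct | Outcome=cart) = 31/86 = 0.36047.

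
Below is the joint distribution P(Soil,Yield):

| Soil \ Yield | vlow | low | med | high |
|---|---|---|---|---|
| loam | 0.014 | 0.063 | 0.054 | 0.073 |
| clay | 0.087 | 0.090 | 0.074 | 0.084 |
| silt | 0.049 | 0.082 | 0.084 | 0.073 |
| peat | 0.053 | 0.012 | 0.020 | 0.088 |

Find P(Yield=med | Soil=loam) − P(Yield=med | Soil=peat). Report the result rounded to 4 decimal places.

P(Soil=loam) = 0.014 + 0.063 + 0.054 + 0.073 = 0.204; P(Yield=med | Soil=loam) = 0.054/0.204 = 0.26471.
P(Soil=peat) = 0.053 + 0.012 + 0.020 + 0.088 = 0.173; P(Yield=med | Soil=peat) = 0.020/0.173 = 0.11561.
Difference = 0.1491.

0.1491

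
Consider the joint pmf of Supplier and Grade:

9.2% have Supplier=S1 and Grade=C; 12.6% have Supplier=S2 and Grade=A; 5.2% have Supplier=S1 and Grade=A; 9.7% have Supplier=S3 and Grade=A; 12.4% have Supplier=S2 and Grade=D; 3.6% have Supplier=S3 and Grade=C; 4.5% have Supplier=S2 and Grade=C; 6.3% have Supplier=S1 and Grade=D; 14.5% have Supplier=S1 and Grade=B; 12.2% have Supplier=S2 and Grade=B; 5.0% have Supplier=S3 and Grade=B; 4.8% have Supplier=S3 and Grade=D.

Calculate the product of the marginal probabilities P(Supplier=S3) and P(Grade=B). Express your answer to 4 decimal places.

P(Supplier=S3) = 0.097 + 0.050 + 0.036 + 0.048 = 0.231.
P(Grade=B) = 0.145 + 0.122 + 0.050 = 0.317.
Product: 0.231 × 0.317 = 0.0732.

0.0732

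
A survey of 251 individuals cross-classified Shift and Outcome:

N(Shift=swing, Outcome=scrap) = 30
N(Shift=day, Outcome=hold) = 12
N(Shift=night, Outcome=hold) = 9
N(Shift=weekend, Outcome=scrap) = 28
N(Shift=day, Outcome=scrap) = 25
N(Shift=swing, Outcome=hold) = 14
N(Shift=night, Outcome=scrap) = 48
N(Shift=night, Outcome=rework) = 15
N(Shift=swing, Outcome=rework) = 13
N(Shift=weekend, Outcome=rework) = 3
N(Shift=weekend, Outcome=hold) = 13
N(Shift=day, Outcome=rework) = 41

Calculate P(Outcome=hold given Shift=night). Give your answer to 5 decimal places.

Total with Shift=night: 15 + 48 + 9 = 72.
P(Outcome=hold | Shift=night) = 9/72 = 0.12500.

0.12500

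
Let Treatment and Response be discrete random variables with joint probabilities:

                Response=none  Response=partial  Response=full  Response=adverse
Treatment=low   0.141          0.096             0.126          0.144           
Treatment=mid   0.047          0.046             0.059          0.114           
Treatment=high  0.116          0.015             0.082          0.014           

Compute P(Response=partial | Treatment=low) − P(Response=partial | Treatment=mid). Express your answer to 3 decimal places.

0.016

P(Treatment=low) = 0.141 + 0.096 + 0.126 + 0.144 = 0.507; P(Response=partial | Treatment=low) = 0.096/0.507 = 0.1893.
P(Treatment=mid) = 0.047 + 0.046 + 0.059 + 0.114 = 0.266; P(Response=partial | Treatment=mid) = 0.046/0.266 = 0.1729.
Difference = 0.016.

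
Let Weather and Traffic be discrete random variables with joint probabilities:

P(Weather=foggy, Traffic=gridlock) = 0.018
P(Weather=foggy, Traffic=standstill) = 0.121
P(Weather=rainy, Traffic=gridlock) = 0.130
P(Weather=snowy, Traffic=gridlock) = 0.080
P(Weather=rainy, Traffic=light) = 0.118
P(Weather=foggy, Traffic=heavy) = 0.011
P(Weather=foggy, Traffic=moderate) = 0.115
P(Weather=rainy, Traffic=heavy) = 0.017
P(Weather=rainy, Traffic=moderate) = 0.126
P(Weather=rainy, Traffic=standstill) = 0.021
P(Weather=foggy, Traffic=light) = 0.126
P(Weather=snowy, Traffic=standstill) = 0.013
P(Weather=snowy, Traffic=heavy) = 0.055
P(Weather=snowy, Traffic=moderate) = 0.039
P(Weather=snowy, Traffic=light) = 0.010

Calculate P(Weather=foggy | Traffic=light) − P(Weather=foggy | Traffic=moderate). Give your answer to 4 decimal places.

0.0853

P(Traffic=light) = 0.118 + 0.010 + 0.126 = 0.254; P(Weather=foggy | Traffic=light) = 0.126/0.254 = 0.49606.
P(Traffic=moderate) = 0.126 + 0.039 + 0.115 = 0.280; P(Weather=foggy | Traffic=moderate) = 0.115/0.280 = 0.41071.
Difference = 0.0853.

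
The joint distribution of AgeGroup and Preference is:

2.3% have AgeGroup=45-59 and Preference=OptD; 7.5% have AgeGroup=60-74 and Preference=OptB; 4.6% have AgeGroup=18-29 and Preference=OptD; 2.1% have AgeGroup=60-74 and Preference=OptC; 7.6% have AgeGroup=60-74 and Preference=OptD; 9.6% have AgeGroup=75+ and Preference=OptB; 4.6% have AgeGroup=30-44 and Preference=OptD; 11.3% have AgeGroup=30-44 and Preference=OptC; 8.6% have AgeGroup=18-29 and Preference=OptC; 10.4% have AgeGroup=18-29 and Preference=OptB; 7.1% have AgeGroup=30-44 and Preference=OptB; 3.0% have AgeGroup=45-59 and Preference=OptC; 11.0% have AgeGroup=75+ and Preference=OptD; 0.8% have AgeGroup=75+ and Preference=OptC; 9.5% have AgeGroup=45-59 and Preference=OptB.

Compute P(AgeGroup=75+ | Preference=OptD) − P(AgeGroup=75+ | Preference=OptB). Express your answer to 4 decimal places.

P(Preference=OptD) = 0.046 + 0.046 + 0.023 + 0.076 + 0.110 = 0.301; P(AgeGroup=75+ | Preference=OptD) = 0.110/0.301 = 0.36545.
P(Preference=OptB) = 0.104 + 0.071 + 0.095 + 0.075 + 0.096 = 0.441; P(AgeGroup=75+ | Preference=OptB) = 0.096/0.441 = 0.21769.
Difference = 0.1478.

0.1478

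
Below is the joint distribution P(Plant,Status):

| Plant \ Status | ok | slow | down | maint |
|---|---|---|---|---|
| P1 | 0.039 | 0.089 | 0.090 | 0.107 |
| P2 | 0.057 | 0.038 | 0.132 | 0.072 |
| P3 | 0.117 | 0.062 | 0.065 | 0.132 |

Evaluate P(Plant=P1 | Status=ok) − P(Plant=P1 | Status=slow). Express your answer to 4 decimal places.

-0.2878

P(Status=ok) = 0.039 + 0.057 + 0.117 = 0.213; P(Plant=P1 | Status=ok) = 0.039/0.213 = 0.18310.
P(Status=slow) = 0.089 + 0.038 + 0.062 = 0.189; P(Plant=P1 | Status=slow) = 0.089/0.189 = 0.47090.
Difference = -0.2878.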